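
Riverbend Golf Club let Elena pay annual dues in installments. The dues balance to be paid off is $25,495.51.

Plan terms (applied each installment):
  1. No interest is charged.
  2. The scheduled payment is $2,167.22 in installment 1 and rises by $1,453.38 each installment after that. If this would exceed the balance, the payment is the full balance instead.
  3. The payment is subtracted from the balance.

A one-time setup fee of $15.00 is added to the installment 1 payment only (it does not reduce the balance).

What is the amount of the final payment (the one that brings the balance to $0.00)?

Installment 1: opening $25,495.51; payment $2,167.22 (+ $15.00 fee); balance $23,328.29
Installment 2: opening $23,328.29; payment $3,620.60; balance $19,707.69
Installment 3: opening $19,707.69; payment $5,073.98; balance $14,633.71
Installment 4: opening $14,633.71; payment $6,527.36; balance $8,106.35
Installment 5: opening $8,106.35; payment $7,980.74; balance $125.61
Installment 6: opening $125.61; payment $125.61; balance $0.00

$125.61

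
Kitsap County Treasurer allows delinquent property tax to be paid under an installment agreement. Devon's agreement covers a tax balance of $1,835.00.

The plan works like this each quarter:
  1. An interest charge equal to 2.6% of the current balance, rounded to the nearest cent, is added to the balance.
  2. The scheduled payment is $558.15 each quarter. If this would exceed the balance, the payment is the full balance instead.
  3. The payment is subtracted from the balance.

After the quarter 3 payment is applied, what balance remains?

$263.52

Quarter 1: $1,835.00 +$47.71 interest = $1,882.71; pay $558.15 → $1,324.56
Quarter 2: $1,324.56 +$34.44 interest = $1,359.00; pay $558.15 → $800.85
Quarter 3: $800.85 +$20.82 interest = $821.67; pay $558.15 → $263.52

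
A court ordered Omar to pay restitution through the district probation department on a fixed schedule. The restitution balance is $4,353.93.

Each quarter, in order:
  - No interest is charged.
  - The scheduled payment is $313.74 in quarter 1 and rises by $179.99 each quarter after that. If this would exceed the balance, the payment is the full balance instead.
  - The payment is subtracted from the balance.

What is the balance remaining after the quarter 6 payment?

$0.00

Quarter 1: $4,353.93 − $313.74 → $4,040.19
Quarter 2: $4,040.19 − $493.73 → $3,546.46
Quarter 3: $3,546.46 − $673.72 → $2,872.74
Quarter 4: $2,872.74 − $853.71 → $2,019.03
Quarter 5: $2,019.03 − $1,033.70 → $985.33
Quarter 6: $985.33 − $985.33 → $0.00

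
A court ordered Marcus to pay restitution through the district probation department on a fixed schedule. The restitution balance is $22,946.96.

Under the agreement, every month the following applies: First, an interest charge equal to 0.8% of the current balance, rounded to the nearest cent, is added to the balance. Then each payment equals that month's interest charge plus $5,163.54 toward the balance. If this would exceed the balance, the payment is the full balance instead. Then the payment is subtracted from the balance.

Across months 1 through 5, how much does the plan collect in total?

$23,451.76

Month 1: opening $22,946.96; interest $183.58 → $23,130.54; payment $5,347.12; balance $17,783.42
Month 2: opening $17,783.42; interest $142.27 → $17,925.69; payment $5,305.81; balance $12,619.88
Month 3: opening $12,619.88; interest $100.96 → $12,720.84; payment $5,264.50; balance $7,456.34
Month 4: opening $7,456.34; interest $59.65 → $7,515.99; payment $5,223.19; balance $2,292.80
Month 5: opening $2,292.80; interest $18.34 → $2,311.14; payment $2,311.14; balance $0.00
Total paid: $23,451.76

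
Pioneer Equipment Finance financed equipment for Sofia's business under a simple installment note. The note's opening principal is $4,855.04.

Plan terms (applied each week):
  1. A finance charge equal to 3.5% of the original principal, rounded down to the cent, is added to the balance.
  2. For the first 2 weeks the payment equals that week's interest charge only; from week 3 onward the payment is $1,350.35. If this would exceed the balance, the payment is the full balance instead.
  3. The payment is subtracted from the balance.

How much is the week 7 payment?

Week 1: $4,855.04 +$169.92 interest = $5,024.96; pay $169.92 → $4,855.04
Week 2: $4,855.04 +$169.92 interest = $5,024.96; pay $169.92 → $4,855.04
Week 3: $4,855.04 +$169.92 interest = $5,024.96; pay $1,350.35 → $3,674.61
Week 4: $3,674.61 +$169.92 interest = $3,844.53; pay $1,350.35 → $2,494.18
Week 5: $2,494.18 +$169.92 interest = $2,664.10; pay $1,350.35 → $1,313.75
Week 6: $1,313.75 +$169.92 interest = $1,483.67; pay $1,350.35 → $133.32
Week 7: $133.32 +$169.92 interest = $303.24; pay $303.24 → $0.00

$303.24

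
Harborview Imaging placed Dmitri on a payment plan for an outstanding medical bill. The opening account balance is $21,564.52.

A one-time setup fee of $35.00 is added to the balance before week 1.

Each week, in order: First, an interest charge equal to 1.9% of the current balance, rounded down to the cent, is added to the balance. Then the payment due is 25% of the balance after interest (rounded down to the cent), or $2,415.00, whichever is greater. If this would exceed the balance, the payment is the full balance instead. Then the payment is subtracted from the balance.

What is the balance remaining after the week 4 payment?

$7,368.63

Week 1: $21,599.52 +$410.39 interest = $22,009.91; pay $5,502.47 → $16,507.44
Week 2: $16,507.44 +$313.64 interest = $16,821.08; pay $4,205.27 → $12,615.81
Week 3: $12,615.81 +$239.70 interest = $12,855.51; pay $3,213.87 → $9,641.64
Week 4: $9,641.64 +$183.19 interest = $9,824.83; pay $2,456.20 → $7,368.63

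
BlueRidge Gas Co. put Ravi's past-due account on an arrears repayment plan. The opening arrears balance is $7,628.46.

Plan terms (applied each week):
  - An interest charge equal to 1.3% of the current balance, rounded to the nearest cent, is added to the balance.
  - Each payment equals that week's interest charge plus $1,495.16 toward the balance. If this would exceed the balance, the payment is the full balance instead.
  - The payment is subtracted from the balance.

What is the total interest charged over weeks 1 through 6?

Week 1: opening $7,628.46; interest $99.17 → $7,727.63; payment $1,594.33; balance $6,133.30
Week 2: opening $6,133.30; interest $79.73 → $6,213.03; payment $1,574.89; balance $4,638.14
Week 3: opening $4,638.14; interest $60.30 → $4,698.44; payment $1,555.46; balance $3,142.98
Week 4: opening $3,142.98; interest $40.86 → $3,183.84; payment $1,536.02; balance $1,647.82
Week 5: opening $1,647.82; interest $21.42 → $1,669.24; payment $1,516.58; balance $152.66
Week 6: opening $152.66; interest $1.98 → $154.64; payment $154.64; balance $0.00
Total interest: $99.17 + $79.73 + $60.30 + $40.86 + $21.42 + $1.98 = $303.46

$303.46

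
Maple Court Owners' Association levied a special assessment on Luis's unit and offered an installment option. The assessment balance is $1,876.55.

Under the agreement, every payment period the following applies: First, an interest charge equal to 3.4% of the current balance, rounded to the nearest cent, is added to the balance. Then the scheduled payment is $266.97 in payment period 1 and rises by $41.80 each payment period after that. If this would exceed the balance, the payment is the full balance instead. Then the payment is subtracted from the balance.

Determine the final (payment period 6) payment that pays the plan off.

Payment period 1: $1,876.55 +$63.80 interest = $1,940.35; pay $266.97 → $1,673.38
Payment period 2: $1,673.38 +$56.89 interest = $1,730.27; pay $308.77 → $1,421.50
Payment period 3: $1,421.50 +$48.33 interest = $1,469.83; pay $350.57 → $1,119.26
Payment period 4: $1,119.26 +$38.05 interest = $1,157.31; pay $392.37 → $764.94
Payment period 5: $764.94 +$26.01 interest = $790.95; pay $434.17 → $356.78
Payment period 6: $356.78 +$12.13 interest = $368.91; pay $368.91 → $0.00

$368.91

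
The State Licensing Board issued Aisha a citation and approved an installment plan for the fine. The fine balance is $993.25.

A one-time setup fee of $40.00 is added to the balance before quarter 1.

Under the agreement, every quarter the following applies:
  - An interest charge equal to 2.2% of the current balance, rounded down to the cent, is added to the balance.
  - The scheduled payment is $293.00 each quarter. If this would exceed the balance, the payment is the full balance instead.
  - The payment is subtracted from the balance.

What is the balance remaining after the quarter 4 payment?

# | Opening | Interest | Payment | End bal
1 | $1,033.25 | $22.73 | $293.00 | $762.98
2 | $762.98 | $16.78 | $293.00 | $486.76
3 | $486.76 | $10.70 | $293.00 | $204.46
4 | $204.46 | $4.49 | $208.95 | $0.00

$0.00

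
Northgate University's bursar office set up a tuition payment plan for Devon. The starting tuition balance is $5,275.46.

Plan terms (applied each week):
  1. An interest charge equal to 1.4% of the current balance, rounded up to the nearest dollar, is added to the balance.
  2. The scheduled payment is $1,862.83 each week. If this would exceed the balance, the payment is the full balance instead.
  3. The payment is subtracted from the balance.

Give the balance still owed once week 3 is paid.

Week 1: opening $5,275.46; interest $74.00 → $5,349.46; payment $1,862.83; balance $3,486.63
Week 2: opening $3,486.63; interest $49.00 → $3,535.63; payment $1,862.83; balance $1,672.80
Week 3: opening $1,672.80; interest $24.00 → $1,696.80; payment $1,696.80; balance $0.00

$0.00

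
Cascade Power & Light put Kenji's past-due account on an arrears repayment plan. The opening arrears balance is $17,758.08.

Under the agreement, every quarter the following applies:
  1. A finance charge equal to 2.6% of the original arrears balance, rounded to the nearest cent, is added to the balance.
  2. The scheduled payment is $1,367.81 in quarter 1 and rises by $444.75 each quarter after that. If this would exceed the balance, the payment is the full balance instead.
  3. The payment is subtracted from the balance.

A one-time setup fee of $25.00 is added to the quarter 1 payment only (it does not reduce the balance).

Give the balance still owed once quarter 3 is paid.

$13,705.53

Quarter 1: opening $17,758.08; interest $461.71 → $18,219.79; payment $1,367.81 (+ $25.00 fee); balance $16,851.98
Quarter 2: opening $16,851.98; interest $461.71 → $17,313.69; payment $1,812.56; balance $15,501.13
Quarter 3: opening $15,501.13; interest $461.71 → $15,962.84; payment $2,257.31; balance $13,705.53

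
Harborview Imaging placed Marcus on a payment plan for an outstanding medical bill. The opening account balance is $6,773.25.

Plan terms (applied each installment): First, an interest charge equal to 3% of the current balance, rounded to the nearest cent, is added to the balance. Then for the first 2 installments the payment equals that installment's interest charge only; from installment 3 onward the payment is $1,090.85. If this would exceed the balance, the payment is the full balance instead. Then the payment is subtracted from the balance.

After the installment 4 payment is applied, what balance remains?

# | Opening | Interest | Payment | End bal
1 | $6,773.25 | $203.20 | $203.20 | $6,773.25
2 | $6,773.25 | $203.20 | $203.20 | $6,773.25
3 | $6,773.25 | $203.20 | $1,090.85 | $5,885.60
4 | $5,885.60 | $176.57 | $1,090.85 | $4,971.32

$4,971.32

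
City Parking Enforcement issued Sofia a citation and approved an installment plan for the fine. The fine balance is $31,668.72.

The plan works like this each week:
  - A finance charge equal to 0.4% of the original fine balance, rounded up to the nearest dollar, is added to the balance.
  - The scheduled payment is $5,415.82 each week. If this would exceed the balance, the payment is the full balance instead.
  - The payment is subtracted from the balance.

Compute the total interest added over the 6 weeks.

Week 1: opening $31,668.72; interest $127.00 → $31,795.72; payment $5,415.82; balance $26,379.90
Week 2: opening $26,379.90; interest $127.00 → $26,506.90; payment $5,415.82; balance $21,091.08
Week 3: opening $21,091.08; interest $127.00 → $21,218.08; payment $5,415.82; balance $15,802.26
Week 4: opening $15,802.26; interest $127.00 → $15,929.26; payment $5,415.82; balance $10,513.44
Week 5: opening $10,513.44; interest $127.00 → $10,640.44; payment $5,415.82; balance $5,224.62
Week 6: opening $5,224.62; interest $127.00 → $5,351.62; payment $5,351.62; balance $0.00
Total interest: $127.00 + $127.00 + $127.00 + $127.00 + $127.00 + $127.00 = $762.00

$762.00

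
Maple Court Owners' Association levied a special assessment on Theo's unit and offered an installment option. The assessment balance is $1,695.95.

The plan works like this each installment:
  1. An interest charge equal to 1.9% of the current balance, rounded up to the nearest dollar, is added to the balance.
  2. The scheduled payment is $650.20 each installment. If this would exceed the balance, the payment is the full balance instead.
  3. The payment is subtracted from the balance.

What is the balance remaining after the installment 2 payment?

$449.55

Installment 1: $1,695.95 +$33.00 interest = $1,728.95; pay $650.20 → $1,078.75
Installment 2: $1,078.75 +$21.00 interest = $1,099.75; pay $650.20 → $449.55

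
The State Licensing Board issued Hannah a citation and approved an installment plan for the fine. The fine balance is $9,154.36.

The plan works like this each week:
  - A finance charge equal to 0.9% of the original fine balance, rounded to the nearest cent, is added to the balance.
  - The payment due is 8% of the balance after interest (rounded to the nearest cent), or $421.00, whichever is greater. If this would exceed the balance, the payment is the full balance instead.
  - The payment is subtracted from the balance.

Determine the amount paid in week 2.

Week 1: $9,154.36 +$82.39 interest = $9,236.75; pay $738.94 → $8,497.81
Week 2: $8,497.81 +$82.39 interest = $8,580.20; pay $686.42 → $7,893.78

$686.42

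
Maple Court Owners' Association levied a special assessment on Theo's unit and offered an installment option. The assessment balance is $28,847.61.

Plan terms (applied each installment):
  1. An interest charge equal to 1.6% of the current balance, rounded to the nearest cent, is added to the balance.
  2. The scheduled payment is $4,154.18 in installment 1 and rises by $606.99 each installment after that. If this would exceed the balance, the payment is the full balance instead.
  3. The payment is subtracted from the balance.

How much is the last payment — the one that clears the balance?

$3,674.23

Installment 1: $28,847.61 +$461.56 interest = $29,309.17; pay $4,154.18 → $25,154.99
Installment 2: $25,154.99 +$402.48 interest = $25,557.47; pay $4,761.17 → $20,796.30
Installment 3: $20,796.30 +$332.74 interest = $21,129.04; pay $5,368.16 → $15,760.88
Installment 4: $15,760.88 +$252.17 interest = $16,013.05; pay $5,975.15 → $10,037.90
Installment 5: $10,037.90 +$160.61 interest = $10,198.51; pay $6,582.14 → $3,616.37
Installment 6: $3,616.37 +$57.86 interest = $3,674.23; pay $3,674.23 → $0.00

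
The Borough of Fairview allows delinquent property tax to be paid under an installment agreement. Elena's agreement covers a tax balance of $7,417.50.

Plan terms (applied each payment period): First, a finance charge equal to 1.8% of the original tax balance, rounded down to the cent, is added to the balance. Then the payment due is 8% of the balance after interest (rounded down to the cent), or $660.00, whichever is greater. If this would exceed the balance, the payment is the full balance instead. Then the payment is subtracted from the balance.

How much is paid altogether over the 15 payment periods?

$9,420.15

Payment period 1: opening $7,417.50; interest $133.51 → $7,551.01; payment $660.00; balance $6,891.01
Payment period 2: opening $6,891.01; interest $133.51 → $7,024.52; payment $660.00; balance $6,364.52
Payment period 3: opening $6,364.52; interest $133.51 → $6,498.03; payment $660.00; balance $5,838.03
Payment period 4: opening $5,838.03; interest $133.51 → $5,971.54; payment $660.00; balance $5,311.54
Payment period 5: opening $5,311.54; interest $133.51 → $5,445.05; payment $660.00; balance $4,785.05
Payment period 6: opening $4,785.05; interest $133.51 → $4,918.56; payment $660.00; balance $4,258.56
Payment period 7: opening $4,258.56; interest $133.51 → $4,392.07; payment $660.00; balance $3,732.07
Payment period 8: opening $3,732.07; interest $133.51 → $3,865.58; payment $660.00; balance $3,205.58
Payment period 9: opening $3,205.58; interest $133.51 → $3,339.09; payment $660.00; balance $2,679.09
Payment period 10: opening $2,679.09; interest $133.51 → $2,812.60; payment $660.00; balance $2,152.60
Payment period 11: opening $2,152.60; interest $133.51 → $2,286.11; payment $660.00; balance $1,626.11
Payment period 12: opening $1,626.11; interest $133.51 → $1,759.62; payment $660.00; balance $1,099.62
Payment period 13: opening $1,099.62; interest $133.51 → $1,233.13; payment $660.00; balance $573.13
Payment period 14: opening $573.13; interest $133.51 → $706.64; payment $660.00; balance $46.64
Payment period 15: opening $46.64; interest $133.51 → $180.15; payment $180.15; balance $0.00
Total paid: $9,420.15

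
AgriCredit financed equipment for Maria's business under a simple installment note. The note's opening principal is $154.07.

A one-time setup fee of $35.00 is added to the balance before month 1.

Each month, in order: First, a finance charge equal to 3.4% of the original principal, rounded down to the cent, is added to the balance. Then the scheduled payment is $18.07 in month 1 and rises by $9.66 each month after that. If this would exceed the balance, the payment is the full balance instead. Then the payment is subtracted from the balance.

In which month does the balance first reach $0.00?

Month 1: opening $189.07; interest $5.23 → $194.30; payment $18.07; balance $176.23
Month 2: opening $176.23; interest $5.23 → $181.46; payment $27.73; balance $153.73
Month 3: opening $153.73; interest $5.23 → $158.96; payment $37.39; balance $121.57
Month 4: opening $121.57; interest $5.23 → $126.80; payment $47.05; balance $79.75
Month 5: opening $79.75; interest $5.23 → $84.98; payment $56.71; balance $28.27
Month 6: opening $28.27; interest $5.23 → $33.50; payment $33.50; balance $0.00
Balance reaches $0.00 in month 6.

6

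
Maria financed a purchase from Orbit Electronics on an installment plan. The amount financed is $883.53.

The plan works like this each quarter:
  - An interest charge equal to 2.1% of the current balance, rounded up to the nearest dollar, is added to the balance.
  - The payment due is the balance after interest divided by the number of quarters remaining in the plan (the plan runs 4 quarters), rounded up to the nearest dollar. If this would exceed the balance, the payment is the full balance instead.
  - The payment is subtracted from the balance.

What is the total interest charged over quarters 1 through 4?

$49.00

Quarter 1: opening $883.53; interest $19.00 → $902.53; payment $226.00; balance $676.53
Quarter 2: opening $676.53; interest $15.00 → $691.53; payment $231.00; balance $460.53
Quarter 3: opening $460.53; interest $10.00 → $470.53; payment $236.00; balance $234.53
Quarter 4: opening $234.53; interest $5.00 → $239.53; payment $239.53; balance $0.00
Total interest: $19.00 + $15.00 + $10.00 + $5.00 = $49.00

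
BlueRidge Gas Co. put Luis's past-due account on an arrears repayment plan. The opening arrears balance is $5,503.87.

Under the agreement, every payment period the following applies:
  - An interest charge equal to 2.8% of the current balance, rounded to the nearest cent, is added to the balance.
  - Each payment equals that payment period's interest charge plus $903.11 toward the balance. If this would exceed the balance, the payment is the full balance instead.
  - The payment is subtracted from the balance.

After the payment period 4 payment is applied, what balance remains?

Payment period 1: opening $5,503.87; interest $154.11 → $5,657.98; payment $1,057.22; balance $4,600.76
Payment period 2: opening $4,600.76; interest $128.82 → $4,729.58; payment $1,031.93; balance $3,697.65
Payment period 3: opening $3,697.65; interest $103.53 → $3,801.18; payment $1,006.64; balance $2,794.54
Payment period 4: opening $2,794.54; interest $78.25 → $2,872.79; payment $981.36; balance $1,891.43

$1,891.43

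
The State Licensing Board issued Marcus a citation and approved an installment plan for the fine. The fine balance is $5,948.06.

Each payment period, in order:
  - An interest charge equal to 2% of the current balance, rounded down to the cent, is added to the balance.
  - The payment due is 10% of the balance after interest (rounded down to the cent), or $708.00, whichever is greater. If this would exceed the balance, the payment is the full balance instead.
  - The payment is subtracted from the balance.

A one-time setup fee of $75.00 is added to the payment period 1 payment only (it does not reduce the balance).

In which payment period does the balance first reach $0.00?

10

Payment period 1: opening $5,948.06; interest $118.96 → $6,067.02; payment $708.00 (+ $75.00 fee); balance $5,359.02
Payment period 2: opening $5,359.02; interest $107.18 → $5,466.20; payment $708.00; balance $4,758.20
Payment period 3: opening $4,758.20; interest $95.16 → $4,853.36; payment $708.00; balance $4,145.36
Payment period 4: opening $4,145.36; interest $82.90 → $4,228.26; payment $708.00; balance $3,520.26
Payment period 5: opening $3,520.26; interest $70.40 → $3,590.66; payment $708.00; balance $2,882.66
Payment period 6: opening $2,882.66; interest $57.65 → $2,940.31; payment $708.00; balance $2,232.31
Payment period 7: opening $2,232.31; interest $44.64 → $2,276.95; payment $708.00; balance $1,568.95
Payment period 8: opening $1,568.95; interest $31.37 → $1,600.32; payment $708.00; balance $892.32
Payment period 9: opening $892.32; interest $17.84 → $910.16; payment $708.00; balance $202.16
Payment period 10: opening $202.16; interest $4.04 → $206.20; payment $206.20; balance $0.00
Balance reaches $0.00 in payment period 10.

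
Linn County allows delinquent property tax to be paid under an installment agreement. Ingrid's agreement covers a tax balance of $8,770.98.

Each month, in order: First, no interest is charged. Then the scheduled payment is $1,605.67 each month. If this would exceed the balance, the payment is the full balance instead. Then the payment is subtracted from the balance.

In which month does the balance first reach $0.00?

6

Month 1: opening $8,770.98; payment $1,605.67; balance $7,165.31
Month 2: opening $7,165.31; payment $1,605.67; balance $5,559.64
Month 3: opening $5,559.64; payment $1,605.67; balance $3,953.97
Month 4: opening $3,953.97; payment $1,605.67; balance $2,348.30
Month 5: opening $2,348.30; payment $1,605.67; balance $742.63
Month 6: opening $742.63; payment $742.63; balance $0.00
Balance reaches $0.00 in month 6.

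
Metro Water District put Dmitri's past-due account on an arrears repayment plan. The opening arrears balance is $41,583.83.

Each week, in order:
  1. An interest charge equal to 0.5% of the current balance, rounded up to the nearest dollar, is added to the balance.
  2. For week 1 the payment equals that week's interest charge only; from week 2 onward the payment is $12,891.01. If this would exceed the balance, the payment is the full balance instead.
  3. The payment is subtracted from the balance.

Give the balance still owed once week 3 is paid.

# | Opening | Interest | Payment | End bal
1 | $41,583.83 | $208.00 | $208.00 | $41,583.83
2 | $41,583.83 | $208.00 | $12,891.01 | $28,900.82
3 | $28,900.82 | $145.00 | $12,891.01 | $16,154.81

$16,154.81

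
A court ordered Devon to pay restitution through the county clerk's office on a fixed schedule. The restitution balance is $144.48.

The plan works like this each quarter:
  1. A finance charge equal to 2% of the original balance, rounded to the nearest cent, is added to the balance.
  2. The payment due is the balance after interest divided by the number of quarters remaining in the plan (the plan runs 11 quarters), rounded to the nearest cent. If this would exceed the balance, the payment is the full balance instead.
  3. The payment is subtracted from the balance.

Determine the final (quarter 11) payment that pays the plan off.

$21.86

# | Opening | Interest | Payment | End bal
1 | $144.48 | $2.89 | $13.40 | $133.97
2 | $133.97 | $2.89 | $13.69 | $123.17
3 | $123.17 | $2.89 | $14.01 | $112.05
4 | $112.05 | $2.89 | $14.37 | $100.57
5 | $100.57 | $2.89 | $14.78 | $88.68
6 | $88.68 | $2.89 | $15.26 | $76.31
7 | $76.31 | $2.89 | $15.84 | $63.36
8 | $63.36 | $2.89 | $16.56 | $49.69
9 | $49.69 | $2.89 | $17.53 | $35.05
10 | $35.05 | $2.89 | $18.97 | $18.97
11 | $18.97 | $2.89 | $21.86 | $0.00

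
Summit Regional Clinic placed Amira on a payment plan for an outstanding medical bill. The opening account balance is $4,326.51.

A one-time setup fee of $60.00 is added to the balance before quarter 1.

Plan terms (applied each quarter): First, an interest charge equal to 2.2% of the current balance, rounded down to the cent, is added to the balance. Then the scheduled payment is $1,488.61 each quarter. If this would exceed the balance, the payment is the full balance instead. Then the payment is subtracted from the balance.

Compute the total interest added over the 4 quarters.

$199.52

# | Opening | Interest | Payment | End bal
1 | $4,386.51 | $96.50 | $1,488.61 | $2,994.40
2 | $2,994.40 | $65.87 | $1,488.61 | $1,571.66
3 | $1,571.66 | $34.57 | $1,488.61 | $117.62
4 | $117.62 | $2.58 | $120.20 | $0.00
Total interest: $96.50 + $65.87 + $34.57 + $2.58 = $199.52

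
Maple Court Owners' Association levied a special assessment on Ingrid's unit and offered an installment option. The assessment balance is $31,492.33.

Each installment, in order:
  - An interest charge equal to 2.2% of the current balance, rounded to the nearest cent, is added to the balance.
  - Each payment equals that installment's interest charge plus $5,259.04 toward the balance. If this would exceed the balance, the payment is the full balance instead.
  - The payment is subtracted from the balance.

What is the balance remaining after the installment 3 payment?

Installment 1: opening $31,492.33; interest $692.83 → $32,185.16; payment $5,951.87; balance $26,233.29
Installment 2: opening $26,233.29; interest $577.13 → $26,810.42; payment $5,836.17; balance $20,974.25
Installment 3: opening $20,974.25; interest $461.43 → $21,435.68; payment $5,720.47; balance $15,715.21

$15,715.21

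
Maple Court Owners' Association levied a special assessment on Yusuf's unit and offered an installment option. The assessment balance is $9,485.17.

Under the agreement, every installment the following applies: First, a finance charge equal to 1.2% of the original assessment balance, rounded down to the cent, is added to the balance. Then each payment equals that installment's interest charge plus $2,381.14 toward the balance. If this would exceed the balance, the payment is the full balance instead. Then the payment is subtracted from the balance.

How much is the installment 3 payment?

$2,494.96

# | Opening | Interest | Payment | End bal
1 | $9,485.17 | $113.82 | $2,494.96 | $7,104.03
2 | $7,104.03 | $113.82 | $2,494.96 | $4,722.89
3 | $4,722.89 | $113.82 | $2,494.96 | $2,341.75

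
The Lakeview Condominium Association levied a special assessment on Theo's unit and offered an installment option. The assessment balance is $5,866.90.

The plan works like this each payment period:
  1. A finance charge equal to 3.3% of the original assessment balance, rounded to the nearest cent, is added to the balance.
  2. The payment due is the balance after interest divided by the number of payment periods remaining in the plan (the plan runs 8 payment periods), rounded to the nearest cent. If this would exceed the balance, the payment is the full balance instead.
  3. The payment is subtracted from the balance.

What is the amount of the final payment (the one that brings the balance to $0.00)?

Payment period 1: opening $5,866.90; interest $193.61 → $6,060.51; payment $757.56; balance $5,302.95
Payment period 2: opening $5,302.95; interest $193.61 → $5,496.56; payment $785.22; balance $4,711.34
Payment period 3: opening $4,711.34; interest $193.61 → $4,904.95; payment $817.49; balance $4,087.46
Payment period 4: opening $4,087.46; interest $193.61 → $4,281.07; payment $856.21; balance $3,424.86
Payment period 5: opening $3,424.86; interest $193.61 → $3,618.47; payment $904.62; balance $2,713.85
Payment period 6: opening $2,713.85; interest $193.61 → $2,907.46; payment $969.15; balance $1,938.31
Payment period 7: opening $1,938.31; interest $193.61 → $2,131.92; payment $1,065.96; balance $1,065.96
Payment period 8: opening $1,065.96; interest $193.61 → $1,259.57; payment $1,259.57; balance $0.00

$1,259.57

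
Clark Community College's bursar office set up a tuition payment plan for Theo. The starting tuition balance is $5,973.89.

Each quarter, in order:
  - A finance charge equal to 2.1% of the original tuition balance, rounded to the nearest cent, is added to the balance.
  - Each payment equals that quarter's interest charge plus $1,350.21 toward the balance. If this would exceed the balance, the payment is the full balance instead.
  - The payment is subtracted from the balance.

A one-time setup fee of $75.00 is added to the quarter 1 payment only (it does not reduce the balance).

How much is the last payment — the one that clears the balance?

# | Opening | Interest | Payment | Fee | End bal
1 | $5,973.89 | $125.45 | $1,475.66 | $75.00 | $4,623.68
2 | $4,623.68 | $125.45 | $1,475.66 | — | $3,273.47
3 | $3,273.47 | $125.45 | $1,475.66 | — | $1,923.26
4 | $1,923.26 | $125.45 | $1,475.66 | — | $573.05
5 | $573.05 | $125.45 | $698.50 | — | $0.00

$698.50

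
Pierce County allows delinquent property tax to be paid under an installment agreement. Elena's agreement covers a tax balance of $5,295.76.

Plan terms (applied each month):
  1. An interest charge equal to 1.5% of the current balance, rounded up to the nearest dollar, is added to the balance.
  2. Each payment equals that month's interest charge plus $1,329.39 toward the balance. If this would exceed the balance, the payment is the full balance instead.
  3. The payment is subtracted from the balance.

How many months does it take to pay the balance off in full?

Month 1: $5,295.76 +$80.00 interest = $5,375.76; pay $1,409.39 → $3,966.37
Month 2: $3,966.37 +$60.00 interest = $4,026.37; pay $1,389.39 → $2,636.98
Month 3: $2,636.98 +$40.00 interest = $2,676.98; pay $1,369.39 → $1,307.59
Month 4: $1,307.59 +$20.00 interest = $1,327.59; pay $1,327.59 → $0.00
Balance reaches $0.00 in month 4.

4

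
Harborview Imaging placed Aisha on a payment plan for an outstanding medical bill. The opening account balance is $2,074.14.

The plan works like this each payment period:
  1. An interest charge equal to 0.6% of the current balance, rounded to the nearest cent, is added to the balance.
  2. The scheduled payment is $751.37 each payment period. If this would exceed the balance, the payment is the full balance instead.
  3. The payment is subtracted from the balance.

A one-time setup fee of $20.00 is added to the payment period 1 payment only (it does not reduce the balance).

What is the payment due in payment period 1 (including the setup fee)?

Payment period 1: opening $2,074.14; interest $12.44 → $2,086.58; payment $751.37 (+ $20.00 fee); balance $1,335.21

$771.37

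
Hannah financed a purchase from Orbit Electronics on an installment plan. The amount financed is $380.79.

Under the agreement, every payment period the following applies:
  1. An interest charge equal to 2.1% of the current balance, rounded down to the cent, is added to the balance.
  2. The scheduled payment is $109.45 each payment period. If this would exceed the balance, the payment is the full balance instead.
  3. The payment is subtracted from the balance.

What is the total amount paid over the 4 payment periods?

Payment period 1: $380.79 +$7.99 interest = $388.78; pay $109.45 → $279.33
Payment period 2: $279.33 +$5.86 interest = $285.19; pay $109.45 → $175.74
Payment period 3: $175.74 +$3.69 interest = $179.43; pay $109.45 → $69.98
Payment period 4: $69.98 +$1.46 interest = $71.44; pay $71.44 → $0.00
Total paid: $399.79

$399.79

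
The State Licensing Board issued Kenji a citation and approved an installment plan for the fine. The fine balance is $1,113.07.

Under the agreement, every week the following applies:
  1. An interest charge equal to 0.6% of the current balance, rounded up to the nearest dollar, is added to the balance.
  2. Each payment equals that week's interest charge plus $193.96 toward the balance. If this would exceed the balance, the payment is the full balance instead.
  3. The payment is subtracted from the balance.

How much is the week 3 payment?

# | Opening | Interest | Payment | End bal
1 | $1,113.07 | $7.00 | $200.96 | $919.11
2 | $919.11 | $6.00 | $199.96 | $725.15
3 | $725.15 | $5.00 | $198.96 | $531.19

$198.96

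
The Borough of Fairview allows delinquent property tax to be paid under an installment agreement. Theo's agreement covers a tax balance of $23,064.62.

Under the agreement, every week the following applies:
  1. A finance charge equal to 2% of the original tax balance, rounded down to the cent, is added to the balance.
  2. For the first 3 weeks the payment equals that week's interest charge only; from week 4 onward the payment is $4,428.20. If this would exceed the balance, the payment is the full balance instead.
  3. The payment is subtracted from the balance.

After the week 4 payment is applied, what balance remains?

# | Opening | Interest | Payment | End bal
1 | $23,064.62 | $461.29 | $461.29 | $23,064.62
2 | $23,064.62 | $461.29 | $461.29 | $23,064.62
3 | $23,064.62 | $461.29 | $461.29 | $23,064.62
4 | $23,064.62 | $461.29 | $4,428.20 | $19,097.71

$19,097.71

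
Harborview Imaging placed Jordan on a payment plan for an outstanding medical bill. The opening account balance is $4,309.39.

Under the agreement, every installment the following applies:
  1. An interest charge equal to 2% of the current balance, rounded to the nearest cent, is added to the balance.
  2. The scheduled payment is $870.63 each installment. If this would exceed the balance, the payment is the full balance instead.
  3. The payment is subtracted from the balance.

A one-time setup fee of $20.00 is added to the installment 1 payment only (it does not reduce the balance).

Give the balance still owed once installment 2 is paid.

Installment 1: $4,309.39 +$86.19 interest = $4,395.58; pay $870.63 (+ $20.00 fee) → $3,524.95
Installment 2: $3,524.95 +$70.50 interest = $3,595.45; pay $870.63 → $2,724.82

$2,724.82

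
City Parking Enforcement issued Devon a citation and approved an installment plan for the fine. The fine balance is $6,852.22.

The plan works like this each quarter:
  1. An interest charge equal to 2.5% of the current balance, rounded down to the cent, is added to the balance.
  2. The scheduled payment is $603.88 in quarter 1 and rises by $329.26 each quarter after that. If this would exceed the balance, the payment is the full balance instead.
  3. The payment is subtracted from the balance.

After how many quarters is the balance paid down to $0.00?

# | Opening | Interest | Payment | End bal
1 | $6,852.22 | $171.30 | $603.88 | $6,419.64
2 | $6,419.64 | $160.49 | $933.14 | $5,646.99
3 | $5,646.99 | $141.17 | $1,262.40 | $4,525.76
4 | $4,525.76 | $113.14 | $1,591.66 | $3,047.24
5 | $3,047.24 | $76.18 | $1,920.92 | $1,202.50
6 | $1,202.50 | $30.06 | $1,232.56 | $0.00
Balance reaches $0.00 in quarter 6.

6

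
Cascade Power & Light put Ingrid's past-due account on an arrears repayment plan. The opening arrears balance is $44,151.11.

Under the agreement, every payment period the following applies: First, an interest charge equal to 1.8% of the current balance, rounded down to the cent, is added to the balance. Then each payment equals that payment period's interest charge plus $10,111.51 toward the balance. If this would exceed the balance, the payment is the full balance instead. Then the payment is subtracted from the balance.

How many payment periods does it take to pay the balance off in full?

Payment period 1: opening $44,151.11; interest $794.71 → $44,945.82; payment $10,906.22; balance $34,039.60
Payment period 2: opening $34,039.60; interest $612.71 → $34,652.31; payment $10,724.22; balance $23,928.09
Payment period 3: opening $23,928.09; interest $430.70 → $24,358.79; payment $10,542.21; balance $13,816.58
Payment period 4: opening $13,816.58; interest $248.69 → $14,065.27; payment $10,360.20; balance $3,705.07
Payment period 5: opening $3,705.07; interest $66.69 → $3,771.76; payment $3,771.76; balance $0.00
Balance reaches $0.00 in payment period 5.

5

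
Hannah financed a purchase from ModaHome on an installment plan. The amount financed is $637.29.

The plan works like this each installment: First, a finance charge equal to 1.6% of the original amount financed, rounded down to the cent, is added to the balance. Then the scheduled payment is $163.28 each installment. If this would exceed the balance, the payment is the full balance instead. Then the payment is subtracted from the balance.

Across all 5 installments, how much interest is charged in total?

Installment 1: $637.29 +$10.19 interest = $647.48; pay $163.28 → $484.20
Installment 2: $484.20 +$10.19 interest = $494.39; pay $163.28 → $331.11
Installment 3: $331.11 +$10.19 interest = $341.30; pay $163.28 → $178.02
Installment 4: $178.02 +$10.19 interest = $188.21; pay $163.28 → $24.93
Installment 5: $24.93 +$10.19 interest = $35.12; pay $35.12 → $0.00
Total interest: $10.19 + $10.19 + $10.19 + $10.19 + $10.19 = $50.95

$50.95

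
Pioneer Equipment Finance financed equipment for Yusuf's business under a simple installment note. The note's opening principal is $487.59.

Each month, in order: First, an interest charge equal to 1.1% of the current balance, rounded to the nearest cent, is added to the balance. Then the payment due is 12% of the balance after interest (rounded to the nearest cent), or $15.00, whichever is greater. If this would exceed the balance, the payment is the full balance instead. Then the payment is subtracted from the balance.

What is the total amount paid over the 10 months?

$369.61

# | Opening | Interest | Payment | End bal
1 | $487.59 | $5.36 | $59.15 | $433.80
2 | $433.80 | $4.77 | $52.63 | $385.94
3 | $385.94 | $4.25 | $46.82 | $343.37
4 | $343.37 | $3.78 | $41.66 | $305.49
5 | $305.49 | $3.36 | $37.06 | $271.79
6 | $271.79 | $2.99 | $32.97 | $241.81
7 | $241.81 | $2.66 | $29.34 | $215.13
8 | $215.13 | $2.37 | $26.10 | $191.40
9 | $191.40 | $2.11 | $23.22 | $170.29
10 | $170.29 | $1.87 | $20.66 | $151.50
Total paid: $369.61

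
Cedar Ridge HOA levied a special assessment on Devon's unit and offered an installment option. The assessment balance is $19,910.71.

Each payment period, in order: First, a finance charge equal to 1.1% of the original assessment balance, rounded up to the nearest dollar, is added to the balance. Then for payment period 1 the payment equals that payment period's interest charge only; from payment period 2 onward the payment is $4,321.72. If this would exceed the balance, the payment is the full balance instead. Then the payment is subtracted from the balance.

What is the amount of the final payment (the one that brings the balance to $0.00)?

$3,723.83

Payment period 1: opening $19,910.71; interest $220.00 → $20,130.71; payment $220.00; balance $19,910.71
Payment period 2: opening $19,910.71; interest $220.00 → $20,130.71; payment $4,321.72; balance $15,808.99
Payment period 3: opening $15,808.99; interest $220.00 → $16,028.99; payment $4,321.72; balance $11,707.27
Payment period 4: opening $11,707.27; interest $220.00 → $11,927.27; payment $4,321.72; balance $7,605.55
Payment period 5: opening $7,605.55; interest $220.00 → $7,825.55; payment $4,321.72; balance $3,503.83
Payment period 6: opening $3,503.83; interest $220.00 → $3,723.83; payment $3,723.83; balance $0.00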